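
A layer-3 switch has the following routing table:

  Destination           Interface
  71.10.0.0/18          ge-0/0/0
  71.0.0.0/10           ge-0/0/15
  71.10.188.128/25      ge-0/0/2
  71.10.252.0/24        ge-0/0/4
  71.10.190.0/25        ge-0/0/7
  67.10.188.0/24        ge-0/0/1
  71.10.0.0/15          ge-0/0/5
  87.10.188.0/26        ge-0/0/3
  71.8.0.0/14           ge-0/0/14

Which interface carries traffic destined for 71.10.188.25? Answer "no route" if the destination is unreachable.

ge-0/0/5

Routes whose prefix contains 71.10.188.25:
  71.0.0.0/10 (71.0.0.0 - 71.63.255.255) -> ge-0/0/15
  71.8.0.0/14 (71.8.0.0 - 71.11.255.255) -> ge-0/0/14
  71.10.0.0/15 (71.10.0.0 - 71.11.255.255) -> ge-0/0/5
More-specific entries that do NOT match:
  87.10.188.0/26 (87.10.188.0 - 87.10.188.63) does not contain 71.10.188.25
  71.10.188.128/25 (71.10.188.128 - 71.10.188.255) does not contain 71.10.188.25
  71.10.190.0/25 (71.10.190.0 - 71.10.190.127) does not contain 71.10.188.25
  71.10.252.0/24 (71.10.252.0 - 71.10.252.255) does not contain 71.10.188.25
  67.10.188.0/24 (67.10.188.0 - 67.10.188.255) does not contain 71.10.188.25
  71.10.0.0/18 (71.10.0.0 - 71.10.63.255) does not contain 71.10.188.25
Longest matching prefix is /15 -> interface ge-0/0/5.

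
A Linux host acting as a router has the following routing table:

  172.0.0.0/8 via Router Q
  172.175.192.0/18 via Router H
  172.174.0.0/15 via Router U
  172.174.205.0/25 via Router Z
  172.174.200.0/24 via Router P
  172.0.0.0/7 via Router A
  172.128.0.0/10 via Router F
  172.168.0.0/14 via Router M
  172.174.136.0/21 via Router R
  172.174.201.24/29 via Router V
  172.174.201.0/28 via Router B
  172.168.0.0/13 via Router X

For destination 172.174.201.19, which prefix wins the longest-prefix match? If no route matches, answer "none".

172.174.0.0/15

Entries matching 172.174.201.19:
  172.0.0.0/7 (172.0.0.0 - 173.255.255.255)
  172.0.0.0/8 (172.0.0.0 - 172.255.255.255)
  172.128.0.0/10 (172.128.0.0 - 172.191.255.255)
  172.168.0.0/13 (172.168.0.0 - 172.175.255.255)
  172.174.0.0/15 (172.174.0.0 - 172.175.255.255)
Most specific is 172.174.0.0/15.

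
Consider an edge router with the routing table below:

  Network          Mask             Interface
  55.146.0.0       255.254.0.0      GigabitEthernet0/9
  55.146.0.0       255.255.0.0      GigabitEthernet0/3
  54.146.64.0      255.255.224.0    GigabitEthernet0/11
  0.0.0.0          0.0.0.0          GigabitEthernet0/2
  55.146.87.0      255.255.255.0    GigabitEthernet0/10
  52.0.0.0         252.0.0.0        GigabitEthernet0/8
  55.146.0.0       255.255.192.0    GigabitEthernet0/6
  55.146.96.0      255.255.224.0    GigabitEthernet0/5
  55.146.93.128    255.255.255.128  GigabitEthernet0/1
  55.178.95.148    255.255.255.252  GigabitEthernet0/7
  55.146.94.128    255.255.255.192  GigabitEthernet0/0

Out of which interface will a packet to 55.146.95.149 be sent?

GigabitEthernet0/3

Routes whose prefix contains 55.146.95.149:
  0.0.0.0/0 (default, matches everything) -> GigabitEthernet0/2
  52.0.0.0/6 (52.0.0.0 - 55.255.255.255) -> GigabitEthernet0/8
  55.146.0.0/15 (55.146.0.0 - 55.147.255.255) -> GigabitEthernet0/9
  55.146.0.0/16 (55.146.0.0 - 55.146.255.255) -> GigabitEthernet0/3
More-specific entries that do NOT match:
  55.178.95.148/30 (55.178.95.148 - 55.178.95.151) does not contain 55.146.95.149
  55.146.94.128/26 (55.146.94.128 - 55.146.94.191) does not contain 55.146.95.149
  55.146.93.128/25 (55.146.93.128 - 55.146.93.255) does not contain 55.146.95.149
  55.146.87.0/24 (55.146.87.0 - 55.146.87.255) does not contain 55.146.95.149
  54.146.64.0/19 (54.146.64.0 - 54.146.95.255) does not contain 55.146.95.149
  55.146.96.0/19 (55.146.96.0 - 55.146.127.255) does not contain 55.146.95.149
  55.146.0.0/18 (55.146.0.0 - 55.146.63.255) does not contain 55.146.95.149
Longest matching prefix is /16 -> interface GigabitEthernet0/3.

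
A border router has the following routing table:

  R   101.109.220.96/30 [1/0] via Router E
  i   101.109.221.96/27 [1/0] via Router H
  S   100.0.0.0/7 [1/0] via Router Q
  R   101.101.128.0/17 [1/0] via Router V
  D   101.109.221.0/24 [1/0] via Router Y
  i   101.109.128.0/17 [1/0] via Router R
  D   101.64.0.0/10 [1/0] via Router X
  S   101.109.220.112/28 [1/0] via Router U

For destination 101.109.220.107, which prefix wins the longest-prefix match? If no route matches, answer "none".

Entries matching 101.109.220.107:
  100.0.0.0/7 (100.0.0.0 - 101.255.255.255)
  101.64.0.0/10 (101.64.0.0 - 101.127.255.255)
  101.109.128.0/17 (101.109.128.0 - 101.109.255.255)
Most specific is 101.109.128.0/17.

101.109.128.0/17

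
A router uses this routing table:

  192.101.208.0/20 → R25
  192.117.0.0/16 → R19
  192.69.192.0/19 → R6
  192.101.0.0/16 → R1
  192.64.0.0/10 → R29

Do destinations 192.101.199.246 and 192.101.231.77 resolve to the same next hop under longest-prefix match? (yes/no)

192.101.199.246: longest match 192.101.0.0/16 -> R1
192.101.231.77: longest match 192.101.0.0/16 -> R1

yes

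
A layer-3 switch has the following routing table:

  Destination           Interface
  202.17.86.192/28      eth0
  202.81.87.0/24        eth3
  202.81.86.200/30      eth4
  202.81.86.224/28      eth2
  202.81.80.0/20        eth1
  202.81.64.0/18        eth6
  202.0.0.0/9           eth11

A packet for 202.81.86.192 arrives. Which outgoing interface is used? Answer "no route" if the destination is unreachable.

eth1

Routes whose prefix contains 202.81.86.192:
  202.0.0.0/9 (202.0.0.0 - 202.127.255.255) -> eth11
  202.81.64.0/18 (202.81.64.0 - 202.81.127.255) -> eth6
  202.81.80.0/20 (202.81.80.0 - 202.81.95.255) -> eth1
More-specific entries that do NOT match:
  202.81.86.200/30 (202.81.86.200 - 202.81.86.203) does not contain 202.81.86.192
  202.17.86.192/28 (202.17.86.192 - 202.17.86.207) does not contain 202.81.86.192
  202.81.86.224/28 (202.81.86.224 - 202.81.86.239) does not contain 202.81.86.192
  202.81.87.0/24 (202.81.87.0 - 202.81.87.255) does not contain 202.81.86.192
Longest matching prefix is /20 -> interface eth1.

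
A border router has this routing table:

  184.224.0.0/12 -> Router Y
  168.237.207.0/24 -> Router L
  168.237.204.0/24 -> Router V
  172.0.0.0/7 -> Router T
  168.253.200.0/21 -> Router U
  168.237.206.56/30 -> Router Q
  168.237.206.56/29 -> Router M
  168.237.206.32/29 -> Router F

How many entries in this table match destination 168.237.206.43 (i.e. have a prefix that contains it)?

0

No listed prefix contains 168.237.206.43.
Total matching entries: 0.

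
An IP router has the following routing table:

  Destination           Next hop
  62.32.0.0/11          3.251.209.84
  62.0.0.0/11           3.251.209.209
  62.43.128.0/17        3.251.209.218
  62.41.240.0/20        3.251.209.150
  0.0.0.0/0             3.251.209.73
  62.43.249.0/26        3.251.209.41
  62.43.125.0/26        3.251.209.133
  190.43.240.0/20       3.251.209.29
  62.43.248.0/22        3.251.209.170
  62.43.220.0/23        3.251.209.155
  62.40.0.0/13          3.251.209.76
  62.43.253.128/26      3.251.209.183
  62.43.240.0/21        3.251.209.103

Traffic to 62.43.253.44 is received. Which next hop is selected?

3.251.209.218

Routes whose prefix contains 62.43.253.44:
  0.0.0.0/0 (default, matches everything) -> 3.251.209.73
  62.32.0.0/11 (62.32.0.0 - 62.63.255.255) -> 3.251.209.84
  62.40.0.0/13 (62.40.0.0 - 62.47.255.255) -> 3.251.209.76
  62.43.128.0/17 (62.43.128.0 - 62.43.255.255) -> 3.251.209.218
More-specific entries that do NOT match:
  62.43.249.0/26 (62.43.249.0 - 62.43.249.63) does not contain 62.43.253.44
  62.43.125.0/26 (62.43.125.0 - 62.43.125.63) does not contain 62.43.253.44
  62.43.253.128/26 (62.43.253.128 - 62.43.253.191) does not contain 62.43.253.44
  62.43.220.0/23 (62.43.220.0 - 62.43.221.255) does not contain 62.43.253.44
  62.43.248.0/22 (62.43.248.0 - 62.43.251.255) does not contain 62.43.253.44
  62.43.240.0/21 (62.43.240.0 - 62.43.247.255) does not contain 62.43.253.44
  62.41.240.0/20 (62.41.240.0 - 62.41.255.255) does not contain 62.43.253.44
  190.43.240.0/20 (190.43.240.0 - 190.43.255.255) does not contain 62.43.253.44
Longest matching prefix is /17 -> next hop 3.251.209.218.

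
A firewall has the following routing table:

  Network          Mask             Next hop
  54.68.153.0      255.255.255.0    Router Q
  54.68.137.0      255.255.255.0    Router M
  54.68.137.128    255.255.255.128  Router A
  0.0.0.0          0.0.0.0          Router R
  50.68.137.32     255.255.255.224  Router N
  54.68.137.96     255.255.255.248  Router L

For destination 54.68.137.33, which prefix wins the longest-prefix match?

Entries matching 54.68.137.33:
  0.0.0.0/0 (default, matches everything)
  54.68.137.0/24 (54.68.137.0 - 54.68.137.255)
Most specific is 54.68.137.0/24.

54.68.137.0/24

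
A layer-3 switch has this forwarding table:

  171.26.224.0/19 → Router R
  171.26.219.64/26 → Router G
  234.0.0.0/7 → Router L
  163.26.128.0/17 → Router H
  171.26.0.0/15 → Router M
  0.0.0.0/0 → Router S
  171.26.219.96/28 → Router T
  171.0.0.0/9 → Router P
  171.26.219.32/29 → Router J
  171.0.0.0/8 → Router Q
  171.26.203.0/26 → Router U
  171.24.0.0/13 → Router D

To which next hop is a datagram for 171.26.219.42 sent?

Routes whose prefix contains 171.26.219.42:
  0.0.0.0/0 (default, matches everything) -> Router S
  171.0.0.0/8 (171.0.0.0 - 171.255.255.255) -> Router Q
  171.0.0.0/9 (171.0.0.0 - 171.127.255.255) -> Router P
  171.24.0.0/13 (171.24.0.0 - 171.31.255.255) -> Router D
  171.26.0.0/15 (171.26.0.0 - 171.27.255.255) -> Router M
More-specific entries that do NOT match:
  171.26.219.32/29 (171.26.219.32 - 171.26.219.39) does not contain 171.26.219.42
  171.26.219.96/28 (171.26.219.96 - 171.26.219.111) does not contain 171.26.219.42
  171.26.219.64/26 (171.26.219.64 - 171.26.219.127) does not contain 171.26.219.42
  171.26.203.0/26 (171.26.203.0 - 171.26.203.63) does not contain 171.26.219.42
  171.26.224.0/19 (171.26.224.0 - 171.26.255.255) does not contain 171.26.219.42
  163.26.128.0/17 (163.26.128.0 - 163.26.255.255) does not contain 171.26.219.42
Longest matching prefix is /15 -> next hop Router M.

Router M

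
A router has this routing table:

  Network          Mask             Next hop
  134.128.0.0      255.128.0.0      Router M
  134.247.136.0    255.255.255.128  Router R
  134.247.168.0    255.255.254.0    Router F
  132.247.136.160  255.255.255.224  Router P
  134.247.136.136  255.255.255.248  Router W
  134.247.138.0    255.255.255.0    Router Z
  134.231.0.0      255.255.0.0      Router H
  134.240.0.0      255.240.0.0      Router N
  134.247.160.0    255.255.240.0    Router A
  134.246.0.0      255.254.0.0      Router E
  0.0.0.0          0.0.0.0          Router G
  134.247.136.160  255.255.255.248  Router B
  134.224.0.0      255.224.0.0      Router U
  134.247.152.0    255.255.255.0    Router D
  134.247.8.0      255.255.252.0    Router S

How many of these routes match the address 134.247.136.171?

5

Prefixes containing 134.247.136.171:
  0.0.0.0/0 (default, matches everything)
  134.128.0.0/9 (134.128.0.0 - 134.255.255.255)
  134.224.0.0/11 (134.224.0.0 - 134.255.255.255)
  134.240.0.0/12 (134.240.0.0 - 134.255.255.255)
  134.246.0.0/15 (134.246.0.0 - 134.247.255.255)
Total matching entries: 5.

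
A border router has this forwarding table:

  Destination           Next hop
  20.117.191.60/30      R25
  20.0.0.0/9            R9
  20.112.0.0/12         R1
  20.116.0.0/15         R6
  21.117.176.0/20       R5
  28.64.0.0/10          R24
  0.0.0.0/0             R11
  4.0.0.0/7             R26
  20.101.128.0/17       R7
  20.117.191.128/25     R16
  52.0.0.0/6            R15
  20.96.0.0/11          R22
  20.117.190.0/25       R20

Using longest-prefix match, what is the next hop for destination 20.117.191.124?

Routes whose prefix contains 20.117.191.124:
  0.0.0.0/0 (default, matches everything) -> R11
  20.0.0.0/9 (20.0.0.0 - 20.127.255.255) -> R9
  20.96.0.0/11 (20.96.0.0 - 20.127.255.255) -> R22
  20.112.0.0/12 (20.112.0.0 - 20.127.255.255) -> R1
  20.116.0.0/15 (20.116.0.0 - 20.117.255.255) -> R6
More-specific entries that do NOT match:
  20.117.191.60/30 (20.117.191.60 - 20.117.191.63) does not contain 20.117.191.124
  20.117.191.128/25 (20.117.191.128 - 20.117.191.255) does not contain 20.117.191.124
  20.117.190.0/25 (20.117.190.0 - 20.117.190.127) does not contain 20.117.191.124
  21.117.176.0/20 (21.117.176.0 - 21.117.191.255) does not contain 20.117.191.124
  20.101.128.0/17 (20.101.128.0 - 20.101.255.255) does not contain 20.117.191.124
Longest matching prefix is /15 -> next hop R6.

R6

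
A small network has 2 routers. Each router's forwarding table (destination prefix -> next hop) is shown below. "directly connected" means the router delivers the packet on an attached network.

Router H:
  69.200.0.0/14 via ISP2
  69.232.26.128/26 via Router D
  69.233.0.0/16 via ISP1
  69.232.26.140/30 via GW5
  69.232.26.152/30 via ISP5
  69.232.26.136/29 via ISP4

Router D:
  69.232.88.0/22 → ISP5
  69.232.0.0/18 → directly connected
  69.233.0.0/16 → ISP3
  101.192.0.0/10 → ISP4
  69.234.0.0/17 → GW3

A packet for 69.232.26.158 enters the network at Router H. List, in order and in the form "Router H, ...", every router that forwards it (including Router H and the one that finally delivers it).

Router H, Router D

At Router H: longest match for 69.232.26.158 is 69.232.26.128/26 -> Router D
At Router D: longest match for 69.232.26.158 is 69.232.0.0/18 -> directly connected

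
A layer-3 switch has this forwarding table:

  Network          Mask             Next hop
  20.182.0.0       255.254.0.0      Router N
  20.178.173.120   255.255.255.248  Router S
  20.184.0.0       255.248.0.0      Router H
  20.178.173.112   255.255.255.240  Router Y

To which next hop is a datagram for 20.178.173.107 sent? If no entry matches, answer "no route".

No entry's prefix contains 20.178.173.107; there is no default route.

no route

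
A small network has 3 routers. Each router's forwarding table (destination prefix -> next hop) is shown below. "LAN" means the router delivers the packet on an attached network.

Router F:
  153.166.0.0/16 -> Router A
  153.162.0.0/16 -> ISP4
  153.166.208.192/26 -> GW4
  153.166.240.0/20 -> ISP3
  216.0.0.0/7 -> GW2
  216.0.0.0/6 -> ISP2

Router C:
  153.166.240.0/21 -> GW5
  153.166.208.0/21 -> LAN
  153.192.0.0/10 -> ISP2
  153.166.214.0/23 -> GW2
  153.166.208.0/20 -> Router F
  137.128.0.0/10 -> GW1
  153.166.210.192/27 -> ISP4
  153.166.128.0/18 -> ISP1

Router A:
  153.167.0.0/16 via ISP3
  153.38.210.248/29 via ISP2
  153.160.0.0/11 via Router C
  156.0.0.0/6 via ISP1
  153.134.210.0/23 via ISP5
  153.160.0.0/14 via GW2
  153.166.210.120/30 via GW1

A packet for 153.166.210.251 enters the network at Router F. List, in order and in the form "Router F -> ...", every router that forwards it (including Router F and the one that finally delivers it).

Router F -> Router A -> Router C

At Router F: longest match for 153.166.210.251 is 153.166.0.0/16 -> Router A
At Router A: longest match for 153.166.210.251 is 153.160.0.0/11 -> Router C
At Router C: longest match for 153.166.210.251 is 153.166.208.0/21 -> LAN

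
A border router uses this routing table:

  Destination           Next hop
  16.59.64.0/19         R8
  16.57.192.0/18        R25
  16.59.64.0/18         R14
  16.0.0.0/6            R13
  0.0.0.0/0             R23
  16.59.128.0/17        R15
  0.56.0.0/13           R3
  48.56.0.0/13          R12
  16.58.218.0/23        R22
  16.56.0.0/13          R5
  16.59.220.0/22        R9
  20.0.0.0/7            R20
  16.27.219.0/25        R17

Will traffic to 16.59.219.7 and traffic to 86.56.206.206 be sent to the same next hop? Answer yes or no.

16.59.219.7: longest match 16.59.128.0/17 -> R15
86.56.206.206: longest match 0.0.0.0/0 -> R23

no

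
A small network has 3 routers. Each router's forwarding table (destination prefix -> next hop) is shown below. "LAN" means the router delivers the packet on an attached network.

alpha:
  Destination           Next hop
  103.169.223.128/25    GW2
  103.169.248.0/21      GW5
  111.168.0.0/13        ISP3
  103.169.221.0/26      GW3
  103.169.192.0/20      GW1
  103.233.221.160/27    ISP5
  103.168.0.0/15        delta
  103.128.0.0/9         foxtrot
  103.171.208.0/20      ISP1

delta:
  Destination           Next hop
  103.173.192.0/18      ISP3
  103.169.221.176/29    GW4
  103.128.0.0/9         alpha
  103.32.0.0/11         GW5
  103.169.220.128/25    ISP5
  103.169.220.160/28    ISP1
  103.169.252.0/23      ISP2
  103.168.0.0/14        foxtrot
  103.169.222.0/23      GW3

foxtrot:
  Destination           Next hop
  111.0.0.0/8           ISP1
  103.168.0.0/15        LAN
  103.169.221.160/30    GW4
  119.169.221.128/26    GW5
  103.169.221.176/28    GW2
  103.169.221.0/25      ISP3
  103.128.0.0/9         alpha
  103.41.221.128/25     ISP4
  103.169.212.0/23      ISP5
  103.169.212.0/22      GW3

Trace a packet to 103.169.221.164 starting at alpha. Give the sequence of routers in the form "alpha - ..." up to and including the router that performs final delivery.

alpha - delta - foxtrot

At alpha: longest match for 103.169.221.164 is 103.168.0.0/15 -> delta
At delta: longest match for 103.169.221.164 is 103.168.0.0/14 -> foxtrot
At foxtrot: longest match for 103.169.221.164 is 103.168.0.0/15 -> LAN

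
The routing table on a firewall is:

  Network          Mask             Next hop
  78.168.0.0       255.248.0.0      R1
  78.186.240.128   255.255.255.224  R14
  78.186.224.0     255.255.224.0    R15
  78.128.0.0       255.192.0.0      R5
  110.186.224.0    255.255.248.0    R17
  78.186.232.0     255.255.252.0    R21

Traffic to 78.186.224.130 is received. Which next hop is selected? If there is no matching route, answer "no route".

R15

Routes whose prefix contains 78.186.224.130:
  78.128.0.0/10 (78.128.0.0 - 78.191.255.255) -> R5
  78.186.224.0/19 (78.186.224.0 - 78.186.255.255) -> R15
More-specific entries that do NOT match:
  78.186.240.128/27 (78.186.240.128 - 78.186.240.159) does not contain 78.186.224.130
  78.186.232.0/22 (78.186.232.0 - 78.186.235.255) does not contain 78.186.224.130
  110.186.224.0/21 (110.186.224.0 - 110.186.231.255) does not contain 78.186.224.130
Longest matching prefix is /19 -> next hop R15.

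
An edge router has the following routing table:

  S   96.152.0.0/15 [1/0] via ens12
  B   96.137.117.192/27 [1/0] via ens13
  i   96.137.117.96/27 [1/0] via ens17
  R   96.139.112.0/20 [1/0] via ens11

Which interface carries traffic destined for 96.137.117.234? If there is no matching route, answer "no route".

no route

No entry's prefix contains 96.137.117.234; there is no default route.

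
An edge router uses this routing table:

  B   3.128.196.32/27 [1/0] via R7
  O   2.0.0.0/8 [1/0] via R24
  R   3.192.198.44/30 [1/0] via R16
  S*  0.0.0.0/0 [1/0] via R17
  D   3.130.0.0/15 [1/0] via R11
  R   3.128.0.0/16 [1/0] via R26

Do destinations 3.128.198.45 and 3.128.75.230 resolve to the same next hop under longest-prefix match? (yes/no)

3.128.198.45: longest match 3.128.0.0/16 -> R26
3.128.75.230: longest match 3.128.0.0/16 -> R26

yes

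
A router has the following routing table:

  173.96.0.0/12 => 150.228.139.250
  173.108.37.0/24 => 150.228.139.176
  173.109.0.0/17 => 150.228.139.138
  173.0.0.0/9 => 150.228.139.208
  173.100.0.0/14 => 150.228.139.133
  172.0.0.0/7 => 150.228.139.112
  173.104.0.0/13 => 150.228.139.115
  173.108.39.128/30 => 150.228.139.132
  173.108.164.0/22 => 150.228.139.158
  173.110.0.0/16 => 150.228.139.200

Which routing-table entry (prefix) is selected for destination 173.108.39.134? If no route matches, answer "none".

Entries matching 173.108.39.134:
  172.0.0.0/7 (172.0.0.0 - 173.255.255.255)
  173.0.0.0/9 (173.0.0.0 - 173.127.255.255)
  173.96.0.0/12 (173.96.0.0 - 173.111.255.255)
  173.104.0.0/13 (173.104.0.0 - 173.111.255.255)
Most specific is 173.104.0.0/13.

173.104.0.0/13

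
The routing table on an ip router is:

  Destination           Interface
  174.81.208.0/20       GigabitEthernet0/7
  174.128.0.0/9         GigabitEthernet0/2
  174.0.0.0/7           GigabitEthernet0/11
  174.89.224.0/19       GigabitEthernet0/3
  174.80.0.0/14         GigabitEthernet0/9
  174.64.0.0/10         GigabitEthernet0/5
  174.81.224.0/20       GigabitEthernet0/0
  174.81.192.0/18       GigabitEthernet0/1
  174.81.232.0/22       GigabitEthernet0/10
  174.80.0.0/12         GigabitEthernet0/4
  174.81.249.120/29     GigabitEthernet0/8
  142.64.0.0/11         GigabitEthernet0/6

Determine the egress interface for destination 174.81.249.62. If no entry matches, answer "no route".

Routes whose prefix contains 174.81.249.62:
  174.0.0.0/7 (174.0.0.0 - 175.255.255.255) -> GigabitEthernet0/11
  174.64.0.0/10 (174.64.0.0 - 174.127.255.255) -> GigabitEthernet0/5
  174.80.0.0/12 (174.80.0.0 - 174.95.255.255) -> GigabitEthernet0/4
  174.80.0.0/14 (174.80.0.0 - 174.83.255.255) -> GigabitEthernet0/9
  174.81.192.0/18 (174.81.192.0 - 174.81.255.255) -> GigabitEthernet0/1
More-specific entries that do NOT match:
  174.81.249.120/29 (174.81.249.120 - 174.81.249.127) does not contain 174.81.249.62
  174.81.232.0/22 (174.81.232.0 - 174.81.235.255) does not contain 174.81.249.62
  174.81.208.0/20 (174.81.208.0 - 174.81.223.255) does not contain 174.81.249.62
  174.81.224.0/20 (174.81.224.0 - 174.81.239.255) does not contain 174.81.249.62
  174.89.224.0/19 (174.89.224.0 - 174.89.255.255) does not contain 174.81.249.62
Longest matching prefix is /18 -> interface GigabitEthernet0/1.

GigabitEthernet0/1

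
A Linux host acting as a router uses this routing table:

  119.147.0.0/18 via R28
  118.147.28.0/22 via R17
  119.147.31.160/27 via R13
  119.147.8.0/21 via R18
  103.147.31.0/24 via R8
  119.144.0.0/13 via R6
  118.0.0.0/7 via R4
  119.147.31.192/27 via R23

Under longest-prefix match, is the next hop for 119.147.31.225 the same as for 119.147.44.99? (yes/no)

yes

119.147.31.225: longest match 119.147.0.0/18 -> R28
119.147.44.99: longest match 119.147.0.0/18 -> R28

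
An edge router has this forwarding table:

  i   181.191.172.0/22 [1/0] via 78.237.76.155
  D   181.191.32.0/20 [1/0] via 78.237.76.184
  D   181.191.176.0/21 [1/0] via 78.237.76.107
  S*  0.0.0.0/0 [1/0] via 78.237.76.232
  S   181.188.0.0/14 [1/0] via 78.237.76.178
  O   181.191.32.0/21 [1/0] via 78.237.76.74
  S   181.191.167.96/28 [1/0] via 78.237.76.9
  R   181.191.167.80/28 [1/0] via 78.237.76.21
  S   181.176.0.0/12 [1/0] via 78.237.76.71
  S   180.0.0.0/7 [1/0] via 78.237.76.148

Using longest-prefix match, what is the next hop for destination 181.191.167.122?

78.237.76.178

Routes whose prefix contains 181.191.167.122:
  0.0.0.0/0 (default, matches everything) -> 78.237.76.232
  180.0.0.0/7 (180.0.0.0 - 181.255.255.255) -> 78.237.76.148
  181.176.0.0/12 (181.176.0.0 - 181.191.255.255) -> 78.237.76.71
  181.188.0.0/14 (181.188.0.0 - 181.191.255.255) -> 78.237.76.178
More-specific entries that do NOT match:
  181.191.167.96/28 (181.191.167.96 - 181.191.167.111) does not contain 181.191.167.122
  181.191.167.80/28 (181.191.167.80 - 181.191.167.95) does not contain 181.191.167.122
  181.191.172.0/22 (181.191.172.0 - 181.191.175.255) does not contain 181.191.167.122
  181.191.176.0/21 (181.191.176.0 - 181.191.183.255) does not contain 181.191.167.122
  181.191.32.0/21 (181.191.32.0 - 181.191.39.255) does not contain 181.191.167.122
  181.191.32.0/20 (181.191.32.0 - 181.191.47.255) does not contain 181.191.167.122
Longest matching prefix is /14 -> next hop 78.237.76.178.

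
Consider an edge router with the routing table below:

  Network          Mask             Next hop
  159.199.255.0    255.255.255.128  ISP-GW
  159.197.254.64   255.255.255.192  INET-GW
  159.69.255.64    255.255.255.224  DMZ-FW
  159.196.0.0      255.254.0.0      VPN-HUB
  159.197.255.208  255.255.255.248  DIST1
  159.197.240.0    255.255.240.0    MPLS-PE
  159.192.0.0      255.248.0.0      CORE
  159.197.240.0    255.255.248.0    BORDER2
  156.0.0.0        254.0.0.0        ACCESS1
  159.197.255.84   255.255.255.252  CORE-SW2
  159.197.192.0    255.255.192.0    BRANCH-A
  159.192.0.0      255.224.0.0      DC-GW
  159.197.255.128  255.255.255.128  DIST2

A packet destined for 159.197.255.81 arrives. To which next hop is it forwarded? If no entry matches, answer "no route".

MPLS-PE

Routes whose prefix contains 159.197.255.81:
  159.192.0.0/11 (159.192.0.0 - 159.223.255.255) -> DC-GW
  159.192.0.0/13 (159.192.0.0 - 159.199.255.255) -> CORE
  159.196.0.0/15 (159.196.0.0 - 159.197.255.255) -> VPN-HUB
  159.197.192.0/18 (159.197.192.0 - 159.197.255.255) -> BRANCH-A
  159.197.240.0/20 (159.197.240.0 - 159.197.255.255) -> MPLS-PE
More-specific entries that do NOT match:
  159.197.255.84/30 (159.197.255.84 - 159.197.255.87) does not contain 159.197.255.81
  159.197.255.208/29 (159.197.255.208 - 159.197.255.215) does not contain 159.197.255.81
  159.69.255.64/27 (159.69.255.64 - 159.69.255.95) does not contain 159.197.255.81
  159.197.254.64/26 (159.197.254.64 - 159.197.254.127) does not contain 159.197.255.81
  159.199.255.0/25 (159.199.255.0 - 159.199.255.127) does not contain 159.197.255.81
  159.197.255.128/25 (159.197.255.128 - 159.197.255.255) does not contain 159.197.255.81
  159.197.240.0/21 (159.197.240.0 - 159.197.247.255) does not contain 159.197.255.81
Longest matching prefix is /20 -> next hop MPLS-PE.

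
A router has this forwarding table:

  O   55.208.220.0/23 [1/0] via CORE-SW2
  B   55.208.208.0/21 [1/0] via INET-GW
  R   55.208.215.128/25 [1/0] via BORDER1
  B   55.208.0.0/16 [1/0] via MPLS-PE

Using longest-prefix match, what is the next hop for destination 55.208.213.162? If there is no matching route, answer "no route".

Routes whose prefix contains 55.208.213.162:
  55.208.0.0/16 (55.208.0.0 - 55.208.255.255) -> MPLS-PE
  55.208.208.0/21 (55.208.208.0 - 55.208.215.255) -> INET-GW
More-specific entries that do NOT match:
  55.208.215.128/25 (55.208.215.128 - 55.208.215.255) does not contain 55.208.213.162
  55.208.220.0/23 (55.208.220.0 - 55.208.221.255) does not contain 55.208.213.162
Longest matching prefix is /21 -> next hop INET-GW.

INET-GW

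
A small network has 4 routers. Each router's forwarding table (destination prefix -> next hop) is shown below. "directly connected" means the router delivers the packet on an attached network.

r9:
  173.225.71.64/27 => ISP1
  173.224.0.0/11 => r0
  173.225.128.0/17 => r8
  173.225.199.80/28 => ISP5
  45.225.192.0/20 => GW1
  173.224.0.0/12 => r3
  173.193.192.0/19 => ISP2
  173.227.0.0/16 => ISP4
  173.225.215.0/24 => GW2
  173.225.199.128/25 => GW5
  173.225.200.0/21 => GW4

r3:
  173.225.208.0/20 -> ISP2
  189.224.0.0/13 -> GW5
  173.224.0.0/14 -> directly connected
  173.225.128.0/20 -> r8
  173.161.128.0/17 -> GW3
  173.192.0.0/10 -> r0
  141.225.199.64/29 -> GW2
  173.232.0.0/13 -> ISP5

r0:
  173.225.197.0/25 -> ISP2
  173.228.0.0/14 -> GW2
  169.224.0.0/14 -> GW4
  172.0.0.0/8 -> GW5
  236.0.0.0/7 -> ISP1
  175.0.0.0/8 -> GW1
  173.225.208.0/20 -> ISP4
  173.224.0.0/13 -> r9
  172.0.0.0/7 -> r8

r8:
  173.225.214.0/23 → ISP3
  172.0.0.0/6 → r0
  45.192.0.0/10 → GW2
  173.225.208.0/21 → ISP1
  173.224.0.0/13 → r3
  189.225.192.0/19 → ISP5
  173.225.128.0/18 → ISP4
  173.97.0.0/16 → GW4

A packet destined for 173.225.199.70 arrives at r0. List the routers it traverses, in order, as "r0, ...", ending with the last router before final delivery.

r0, r9, r8, r3

At r0: longest match for 173.225.199.70 is 173.224.0.0/13 -> r9
At r9: longest match for 173.225.199.70 is 173.225.128.0/17 -> r8
At r8: longest match for 173.225.199.70 is 173.224.0.0/13 -> r3
At r3: longest match for 173.225.199.70 is 173.224.0.0/14 -> directly connected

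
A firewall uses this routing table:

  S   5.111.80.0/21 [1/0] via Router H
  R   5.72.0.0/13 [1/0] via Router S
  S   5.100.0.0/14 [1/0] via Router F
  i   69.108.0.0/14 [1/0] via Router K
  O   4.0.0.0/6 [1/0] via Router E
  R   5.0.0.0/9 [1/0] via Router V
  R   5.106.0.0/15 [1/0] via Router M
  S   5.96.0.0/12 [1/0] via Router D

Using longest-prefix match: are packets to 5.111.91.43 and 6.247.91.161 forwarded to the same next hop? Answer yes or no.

no

5.111.91.43: longest match 5.96.0.0/12 -> Router D
6.247.91.161: longest match 4.0.0.0/6 -> Router E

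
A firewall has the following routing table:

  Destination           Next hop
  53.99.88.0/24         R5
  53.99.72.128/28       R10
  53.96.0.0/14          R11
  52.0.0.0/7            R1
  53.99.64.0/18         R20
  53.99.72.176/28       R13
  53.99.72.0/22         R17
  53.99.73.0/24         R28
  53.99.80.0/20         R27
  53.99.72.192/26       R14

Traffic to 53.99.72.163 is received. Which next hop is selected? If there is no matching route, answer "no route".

Routes whose prefix contains 53.99.72.163:
  52.0.0.0/7 (52.0.0.0 - 53.255.255.255) -> R1
  53.96.0.0/14 (53.96.0.0 - 53.99.255.255) -> R11
  53.99.64.0/18 (53.99.64.0 - 53.99.127.255) -> R20
  53.99.72.0/22 (53.99.72.0 - 53.99.75.255) -> R17
More-specific entries that do NOT match:
  53.99.72.128/28 (53.99.72.128 - 53.99.72.143) does not contain 53.99.72.163
  53.99.72.176/28 (53.99.72.176 - 53.99.72.191) does not contain 53.99.72.163
  53.99.72.192/26 (53.99.72.192 - 53.99.72.255) does not contain 53.99.72.163
  53.99.88.0/24 (53.99.88.0 - 53.99.88.255) does not contain 53.99.72.163
  53.99.73.0/24 (53.99.73.0 - 53.99.73.255) does not contain 53.99.72.163
Longest matching prefix is /22 -> next hop R17.

R17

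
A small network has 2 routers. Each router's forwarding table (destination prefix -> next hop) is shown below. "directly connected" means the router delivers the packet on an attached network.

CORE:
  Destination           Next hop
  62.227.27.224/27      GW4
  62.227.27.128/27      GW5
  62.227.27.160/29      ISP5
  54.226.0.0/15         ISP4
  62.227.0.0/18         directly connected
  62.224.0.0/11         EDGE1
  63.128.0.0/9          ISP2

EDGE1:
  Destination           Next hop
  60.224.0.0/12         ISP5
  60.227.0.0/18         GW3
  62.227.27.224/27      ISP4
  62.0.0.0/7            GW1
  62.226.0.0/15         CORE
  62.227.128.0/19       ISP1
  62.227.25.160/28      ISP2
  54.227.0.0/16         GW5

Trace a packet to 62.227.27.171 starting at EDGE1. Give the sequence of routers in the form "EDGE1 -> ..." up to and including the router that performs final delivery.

EDGE1 -> CORE

At EDGE1: longest match for 62.227.27.171 is 62.226.0.0/15 -> CORE
At CORE: longest match for 62.227.27.171 is 62.227.0.0/18 -> directly connected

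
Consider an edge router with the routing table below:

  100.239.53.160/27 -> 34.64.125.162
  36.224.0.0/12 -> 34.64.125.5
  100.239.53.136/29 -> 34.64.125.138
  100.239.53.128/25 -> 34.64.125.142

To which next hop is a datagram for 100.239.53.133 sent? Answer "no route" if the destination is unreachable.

Routes whose prefix contains 100.239.53.133:
  100.239.53.128/25 (100.239.53.128 - 100.239.53.255) -> 34.64.125.142
More-specific entries that do NOT match:
  100.239.53.136/29 (100.239.53.136 - 100.239.53.143) does not contain 100.239.53.133
  100.239.53.160/27 (100.239.53.160 - 100.239.53.191) does not contain 100.239.53.133
Longest matching prefix is /25 -> next hop 34.64.125.142.

34.64.125.142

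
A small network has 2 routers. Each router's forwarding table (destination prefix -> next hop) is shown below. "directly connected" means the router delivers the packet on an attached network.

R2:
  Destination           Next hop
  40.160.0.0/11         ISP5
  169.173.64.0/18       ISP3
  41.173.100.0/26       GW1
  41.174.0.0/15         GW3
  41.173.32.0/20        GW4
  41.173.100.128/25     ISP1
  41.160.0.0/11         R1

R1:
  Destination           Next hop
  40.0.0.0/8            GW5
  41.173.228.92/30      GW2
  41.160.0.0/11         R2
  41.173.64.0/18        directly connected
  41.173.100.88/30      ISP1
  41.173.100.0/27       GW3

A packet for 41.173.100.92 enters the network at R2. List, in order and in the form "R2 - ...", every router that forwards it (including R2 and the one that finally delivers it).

At R2: longest match for 41.173.100.92 is 41.160.0.0/11 -> R1
At R1: longest match for 41.173.100.92 is 41.173.64.0/18 -> directly connected

R2 - R1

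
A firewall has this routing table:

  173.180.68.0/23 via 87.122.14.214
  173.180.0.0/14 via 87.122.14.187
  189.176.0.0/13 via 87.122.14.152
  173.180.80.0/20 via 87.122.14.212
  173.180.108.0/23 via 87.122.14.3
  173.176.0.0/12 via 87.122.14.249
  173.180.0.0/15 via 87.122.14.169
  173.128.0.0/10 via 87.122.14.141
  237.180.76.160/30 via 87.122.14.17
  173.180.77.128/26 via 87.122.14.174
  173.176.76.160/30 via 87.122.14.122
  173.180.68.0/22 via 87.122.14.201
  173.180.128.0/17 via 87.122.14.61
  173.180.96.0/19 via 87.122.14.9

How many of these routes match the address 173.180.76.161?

Prefixes containing 173.180.76.161:
  173.128.0.0/10 (173.128.0.0 - 173.191.255.255)
  173.176.0.0/12 (173.176.0.0 - 173.191.255.255)
  173.180.0.0/14 (173.180.0.0 - 173.183.255.255)
  173.180.0.0/15 (173.180.0.0 - 173.181.255.255)
Total matching entries: 4.

4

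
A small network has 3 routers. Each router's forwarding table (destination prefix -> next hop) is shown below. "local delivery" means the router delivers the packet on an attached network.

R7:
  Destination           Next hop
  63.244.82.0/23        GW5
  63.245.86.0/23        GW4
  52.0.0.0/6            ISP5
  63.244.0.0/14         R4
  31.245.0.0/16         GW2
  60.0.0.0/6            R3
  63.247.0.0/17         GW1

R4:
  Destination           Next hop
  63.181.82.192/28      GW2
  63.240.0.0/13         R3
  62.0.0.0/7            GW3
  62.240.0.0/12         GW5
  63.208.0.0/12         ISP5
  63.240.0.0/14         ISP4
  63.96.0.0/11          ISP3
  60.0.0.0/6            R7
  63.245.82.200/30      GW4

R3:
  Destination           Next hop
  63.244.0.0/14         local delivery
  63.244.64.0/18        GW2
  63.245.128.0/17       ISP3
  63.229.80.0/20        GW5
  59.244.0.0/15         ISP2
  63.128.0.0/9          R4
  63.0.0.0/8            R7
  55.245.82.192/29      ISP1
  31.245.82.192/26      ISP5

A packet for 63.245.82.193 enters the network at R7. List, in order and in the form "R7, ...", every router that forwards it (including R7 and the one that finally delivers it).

At R7: longest match for 63.245.82.193 is 63.244.0.0/14 -> R4
At R4: longest match for 63.245.82.193 is 63.240.0.0/13 -> R3
At R3: longest match for 63.245.82.193 is 63.244.0.0/14 -> local delivery

R7, R4, R3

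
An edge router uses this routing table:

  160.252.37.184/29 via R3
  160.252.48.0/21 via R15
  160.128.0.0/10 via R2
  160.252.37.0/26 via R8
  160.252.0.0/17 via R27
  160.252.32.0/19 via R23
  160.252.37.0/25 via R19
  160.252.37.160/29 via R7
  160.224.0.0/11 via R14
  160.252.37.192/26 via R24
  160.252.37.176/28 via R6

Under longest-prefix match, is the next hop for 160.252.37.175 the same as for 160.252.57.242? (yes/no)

160.252.37.175: longest match 160.252.32.0/19 -> R23
160.252.57.242: longest match 160.252.32.0/19 -> R23

yes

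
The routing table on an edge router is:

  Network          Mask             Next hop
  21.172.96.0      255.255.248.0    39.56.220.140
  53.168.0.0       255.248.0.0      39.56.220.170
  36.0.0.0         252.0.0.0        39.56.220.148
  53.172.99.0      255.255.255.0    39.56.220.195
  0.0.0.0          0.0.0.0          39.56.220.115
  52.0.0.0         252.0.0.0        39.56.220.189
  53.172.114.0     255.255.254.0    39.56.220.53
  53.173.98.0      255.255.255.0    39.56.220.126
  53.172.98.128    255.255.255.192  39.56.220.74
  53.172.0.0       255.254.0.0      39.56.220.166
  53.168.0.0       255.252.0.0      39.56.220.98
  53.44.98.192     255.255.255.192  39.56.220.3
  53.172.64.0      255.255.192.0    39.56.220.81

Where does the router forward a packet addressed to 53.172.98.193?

39.56.220.81

Routes whose prefix contains 53.172.98.193:
  0.0.0.0/0 (default, matches everything) -> 39.56.220.115
  52.0.0.0/6 (52.0.0.0 - 55.255.255.255) -> 39.56.220.189
  53.168.0.0/13 (53.168.0.0 - 53.175.255.255) -> 39.56.220.170
  53.172.0.0/15 (53.172.0.0 - 53.173.255.255) -> 39.56.220.166
  53.172.64.0/18 (53.172.64.0 - 53.172.127.255) -> 39.56.220.81
More-specific entries that do NOT match:
  53.172.98.128/26 (53.172.98.128 - 53.172.98.191) does not contain 53.172.98.193
  53.44.98.192/26 (53.44.98.192 - 53.44.98.255) does not contain 53.172.98.193
  53.172.99.0/24 (53.172.99.0 - 53.172.99.255) does not contain 53.172.98.193
  53.173.98.0/24 (53.173.98.0 - 53.173.98.255) does not contain 53.172.98.193
  53.172.114.0/23 (53.172.114.0 - 53.172.115.255) does not contain 53.172.98.193
  21.172.96.0/21 (21.172.96.0 - 21.172.103.255) does not contain 53.172.98.193
Longest matching prefix is /18 -> next hop 39.56.220.81.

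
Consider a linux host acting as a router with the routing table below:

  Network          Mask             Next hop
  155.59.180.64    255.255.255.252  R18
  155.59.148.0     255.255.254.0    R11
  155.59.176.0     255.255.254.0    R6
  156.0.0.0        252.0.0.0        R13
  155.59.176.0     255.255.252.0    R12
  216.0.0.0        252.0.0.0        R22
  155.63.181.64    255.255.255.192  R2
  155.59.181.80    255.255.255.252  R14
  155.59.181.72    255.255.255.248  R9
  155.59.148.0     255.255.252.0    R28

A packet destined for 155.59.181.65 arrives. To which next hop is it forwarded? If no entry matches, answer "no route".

no route

No entry's prefix contains 155.59.181.65; there is no default route.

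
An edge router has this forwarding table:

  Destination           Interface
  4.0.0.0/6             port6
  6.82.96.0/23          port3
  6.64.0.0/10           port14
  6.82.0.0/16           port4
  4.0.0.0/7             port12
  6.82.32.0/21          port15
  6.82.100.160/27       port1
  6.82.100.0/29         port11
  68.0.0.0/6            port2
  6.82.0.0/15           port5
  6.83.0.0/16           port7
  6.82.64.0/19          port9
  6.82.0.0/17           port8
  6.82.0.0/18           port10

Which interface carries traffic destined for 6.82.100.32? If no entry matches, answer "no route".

port8

Routes whose prefix contains 6.82.100.32:
  4.0.0.0/6 (4.0.0.0 - 7.255.255.255) -> port6
  6.64.0.0/10 (6.64.0.0 - 6.127.255.255) -> port14
  6.82.0.0/15 (6.82.0.0 - 6.83.255.255) -> port5
  6.82.0.0/16 (6.82.0.0 - 6.82.255.255) -> port4
  6.82.0.0/17 (6.82.0.0 - 6.82.127.255) -> port8
More-specific entries that do NOT match:
  6.82.100.0/29 (6.82.100.0 - 6.82.100.7) does not contain 6.82.100.32
  6.82.100.160/27 (6.82.100.160 - 6.82.100.191) does not contain 6.82.100.32
  6.82.96.0/23 (6.82.96.0 - 6.82.97.255) does not contain 6.82.100.32
  6.82.32.0/21 (6.82.32.0 - 6.82.39.255) does not contain 6.82.100.32
  6.82.64.0/19 (6.82.64.0 - 6.82.95.255) does not contain 6.82.100.32
  6.82.0.0/18 (6.82.0.0 - 6.82.63.255) does not contain 6.82.100.32
Longest matching prefix is /17 -> interface port8.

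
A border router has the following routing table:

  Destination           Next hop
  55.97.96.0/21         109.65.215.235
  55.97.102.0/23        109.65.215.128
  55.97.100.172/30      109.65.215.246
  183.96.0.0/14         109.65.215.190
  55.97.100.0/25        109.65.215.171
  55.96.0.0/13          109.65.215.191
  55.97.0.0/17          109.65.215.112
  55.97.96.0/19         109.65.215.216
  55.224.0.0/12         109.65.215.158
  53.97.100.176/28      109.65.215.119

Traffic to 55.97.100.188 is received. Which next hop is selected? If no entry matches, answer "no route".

Routes whose prefix contains 55.97.100.188:
  55.96.0.0/13 (55.96.0.0 - 55.103.255.255) -> 109.65.215.191
  55.97.0.0/17 (55.97.0.0 - 55.97.127.255) -> 109.65.215.112
  55.97.96.0/19 (55.97.96.0 - 55.97.127.255) -> 109.65.215.216
  55.97.96.0/21 (55.97.96.0 - 55.97.103.255) -> 109.65.215.235
More-specific entries that do NOT match:
  55.97.100.172/30 (55.97.100.172 - 55.97.100.175) does not contain 55.97.100.188
  53.97.100.176/28 (53.97.100.176 - 53.97.100.191) does not contain 55.97.100.188
  55.97.100.0/25 (55.97.100.0 - 55.97.100.127) does not contain 55.97.100.188
  55.97.102.0/23 (55.97.102.0 - 55.97.103.255) does not contain 55.97.100.188
Longest matching prefix is /21 -> next hop 109.65.215.235.

109.65.215.235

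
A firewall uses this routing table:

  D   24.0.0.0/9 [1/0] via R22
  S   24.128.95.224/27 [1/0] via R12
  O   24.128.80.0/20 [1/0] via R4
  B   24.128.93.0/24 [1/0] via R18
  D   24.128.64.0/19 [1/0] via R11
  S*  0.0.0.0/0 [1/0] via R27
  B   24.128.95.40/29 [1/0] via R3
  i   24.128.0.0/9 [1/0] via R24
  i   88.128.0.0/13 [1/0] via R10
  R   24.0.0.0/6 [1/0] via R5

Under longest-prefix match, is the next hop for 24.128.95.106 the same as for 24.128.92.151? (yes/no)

24.128.95.106: longest match 24.128.80.0/20 -> R4
24.128.92.151: longest match 24.128.80.0/20 -> R4

yes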